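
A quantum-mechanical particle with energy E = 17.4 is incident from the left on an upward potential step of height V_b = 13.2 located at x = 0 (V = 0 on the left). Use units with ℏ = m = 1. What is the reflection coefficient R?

R = 0.116

On each side the TISE gives plane waves with k = √(2m(E − V))/ℏ: k₁ = √(2·1·17.4) = 5.899, k₂ = √(2·1·4.2) = 2.898.
Continuity of ψ and ψ′ at the step yields the reflection amplitude r = (k₁ − k₂)/(k₁ + k₂) = 0.3411; thus R = |r|² = 0.1164, T = 0.8836.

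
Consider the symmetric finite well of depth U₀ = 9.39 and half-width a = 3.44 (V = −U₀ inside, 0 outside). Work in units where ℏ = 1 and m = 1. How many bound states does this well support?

N = 10

Define the well-strength parameter z₀ = (a/ℏ)√(2mU₀) = 3.44 × √(2·1·9.39) = 14.91.
A new bound state (alternating even/odd) appears each time z₀ passes a multiple of π/2, so N = ⌊2z₀/π⌋ + 1 = ⌊9.490⌋ + 1 = 10.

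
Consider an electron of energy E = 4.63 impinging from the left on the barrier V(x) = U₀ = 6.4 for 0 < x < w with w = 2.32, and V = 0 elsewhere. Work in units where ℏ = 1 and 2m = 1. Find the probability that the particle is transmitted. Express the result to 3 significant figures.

T = 0.00666

E < U₀: inside the barrier ψ ∝ e^{±κx} with κ = √(2m(U₀ − E))/ℏ = 1.330.
κw = 3.087, sinh(κw) = 10.93.
Matching ψ, ψ′ at both faces gives T = [1 + U₀² sinh²(κw) / (4E(U₀ − E))]⁻¹ = 1/150.2 = 0.00666.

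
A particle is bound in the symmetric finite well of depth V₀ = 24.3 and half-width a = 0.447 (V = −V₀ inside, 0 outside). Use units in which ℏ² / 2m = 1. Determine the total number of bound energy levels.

N = 2

The dimensionless depth is z₀ = a√(2mV₀)/ℏ = 0.447 × √(24.30) = 2.203.
The even/odd transcendental equations gain one root per π/2 in z₀, giving N = 1 + ⌊2z₀/π⌋ = 1 + ⌊1.403⌋ = 2.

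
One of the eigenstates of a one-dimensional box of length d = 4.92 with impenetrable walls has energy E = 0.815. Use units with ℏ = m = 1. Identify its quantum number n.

n = 2

For an infinite well E_n = n²π²ℏ²/(2md²), so n = (d/πℏ)√(2mE).
n = (4.92/π) × √(2 × 1 × 0.815) = 1.999 → n = 2.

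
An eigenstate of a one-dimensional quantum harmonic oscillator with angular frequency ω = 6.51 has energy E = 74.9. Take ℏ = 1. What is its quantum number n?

E_n = ℏω(n + ½) ⇒ n = E/(ℏω) − ½ = 74.9/6.51 − 0.5 = 11.005 → n = 11.

n = 11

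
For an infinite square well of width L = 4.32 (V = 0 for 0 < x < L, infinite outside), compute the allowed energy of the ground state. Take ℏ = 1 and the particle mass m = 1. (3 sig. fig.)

Requiring ψ(0) = ψ(L) = 0 quantises k = nπ/L, hence E_n = ℏ²k²/2m = n²π²ℏ²/(2mL²).
E_1 = 1² × π² / (2 × 1 × 4.32²) = 0.2644.

E = 0.264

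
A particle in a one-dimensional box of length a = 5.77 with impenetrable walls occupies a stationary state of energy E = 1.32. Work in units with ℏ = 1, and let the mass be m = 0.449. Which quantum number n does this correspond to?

From E_n = n²π²ℏ²/(2ma²) invert to n = √(2ma²E)/(πℏ).
n = (5.77/π) × √(2 × 0.449 × 1.32) = 2.000 → n = 2.

n = 2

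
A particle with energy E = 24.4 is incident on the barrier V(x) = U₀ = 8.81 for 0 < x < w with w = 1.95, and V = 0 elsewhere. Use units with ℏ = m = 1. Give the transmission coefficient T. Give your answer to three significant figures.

T = 0.952

Above the barrier the interior wavenumber is k₂ = √(2m(E − U₀))/ℏ = 5.584, giving phase k₂w = 10.89.
T = [1 + U₀² sin²(k₂w) / (4E(E − U₀))]⁻¹ = 1/1.050 = 0.952.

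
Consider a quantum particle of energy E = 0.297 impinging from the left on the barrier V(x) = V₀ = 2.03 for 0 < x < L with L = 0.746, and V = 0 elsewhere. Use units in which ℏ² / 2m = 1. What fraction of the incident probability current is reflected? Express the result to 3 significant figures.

R = 0.725

E < V₀: inside the barrier ψ ∝ e^{±κx} with κ = √(2m(V₀ − E))/ℏ = 1.316.
κL = 0.9821, sinh(κL) = 1.148.
Matching ψ, ψ′ at both faces gives T = [1 + V₀² sinh²(κL) / (4E(V₀ − E))]⁻¹ = 1/3.637 = 0.275.
R = 1 − T = 0.725.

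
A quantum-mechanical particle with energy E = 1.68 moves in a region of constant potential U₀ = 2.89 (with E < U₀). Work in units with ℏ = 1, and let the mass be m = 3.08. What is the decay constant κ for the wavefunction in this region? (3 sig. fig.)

κ = 2.73

Since E < U₀ the TISE in this region is ψ'' = κ²ψ with κ = √(2m(U₀ − E))/ℏ.
κ = √(2 × 3.08 × 1.21) = 2.730.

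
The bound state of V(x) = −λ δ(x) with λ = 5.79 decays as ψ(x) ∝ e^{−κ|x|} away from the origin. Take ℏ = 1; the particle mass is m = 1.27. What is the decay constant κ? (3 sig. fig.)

κ = 7.35

Integrating the TISE across x = 0 gives the cusp condition ψ'(0⁺) − ψ'(0⁻) = −(2mλ/ℏ²)ψ(0).
With ψ ∝ e^{−κ|x|} this yields −2κ = −2mλ/ℏ², so κ = mλ/ℏ² = 7.353.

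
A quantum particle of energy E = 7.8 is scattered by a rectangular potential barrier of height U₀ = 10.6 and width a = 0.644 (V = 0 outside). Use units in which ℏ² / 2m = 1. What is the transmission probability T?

T = 0.316

E < U₀: inside the barrier ψ ∝ e^{±κx} with κ = √(2m(U₀ − E))/ℏ = 1.673.
κa = 1.078, sinh(κa) = 1.299.
Matching ψ, ψ′ at both faces gives T = [1 + U₀² sinh²(κa) / (4E(U₀ − E))]⁻¹ = 1/3.169 = 0.316.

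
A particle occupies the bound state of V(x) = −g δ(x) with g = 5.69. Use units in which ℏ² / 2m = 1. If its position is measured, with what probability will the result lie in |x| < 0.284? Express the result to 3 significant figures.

P = 0.801

The normalised bound state is ψ = √κ e^{−κ|x|} with κ = mg/ℏ² = 2.845.
P(|x| < d) = ∫_{−d}^{d} κ e^{−2κ|x|} dx = 1 − e^{−2κd} = 1 − e^{−1.616} = 0.8013.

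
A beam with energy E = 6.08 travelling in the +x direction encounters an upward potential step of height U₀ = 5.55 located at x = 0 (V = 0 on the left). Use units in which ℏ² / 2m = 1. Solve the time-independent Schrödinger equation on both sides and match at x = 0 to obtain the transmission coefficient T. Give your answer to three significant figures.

The wavenumbers are k₁ = √(2mE)/ℏ = 2.466 on the left and k₂ = √(2m(E − U₀))/ℏ = 0.7280 on the right.
Continuity of ψ and ψ′ at the step yields the reflection amplitude r = (k₁ − k₂)/(k₁ + k₂) = 0.5441; thus R = |r|² = 0.2961, T = 0.7039.

T = 0.704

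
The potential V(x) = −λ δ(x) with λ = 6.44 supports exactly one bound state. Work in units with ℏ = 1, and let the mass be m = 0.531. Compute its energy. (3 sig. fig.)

E = -11.0

For x ≠ 0 the bound state is ψ ∝ e^{−κ|x|}; integrating the TISE across the delta gives the cusp condition 2κ = 2mλ/ℏ², so κ = 3.420.
Then E = −ℏ²κ²/(2m) = −mλ²/(2ℏ²) = -11.01.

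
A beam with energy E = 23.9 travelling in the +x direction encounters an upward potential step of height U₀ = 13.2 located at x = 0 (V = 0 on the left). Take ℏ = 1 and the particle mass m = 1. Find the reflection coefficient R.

The wavenumbers are k₁ = √(2mE)/ℏ = 6.914 on the left and k₂ = √(2m(E − U₀))/ℏ = 4.626 on the right.
Matching ψ and ψ′ at x = 0 gives r = (k₁ − k₂)/(k₁ + k₂), so R = r² = 0.03930 and T = 1 − R = 0.9607.

R = 0.0393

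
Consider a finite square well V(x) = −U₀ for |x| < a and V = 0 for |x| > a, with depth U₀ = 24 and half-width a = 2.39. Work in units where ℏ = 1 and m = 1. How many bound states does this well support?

The dimensionless depth is z₀ = a√(2mU₀)/ℏ = 2.39 × √(48.00) = 16.56.
A new bound state (alternating even/odd) appears each time z₀ passes a multiple of π/2, so N = ⌊2z₀/π⌋ + 1 = ⌊10.54⌋ + 1 = 11.

N = 11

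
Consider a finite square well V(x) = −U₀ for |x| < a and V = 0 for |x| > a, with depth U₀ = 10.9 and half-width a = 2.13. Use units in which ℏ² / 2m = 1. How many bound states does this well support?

N = 5

The dimensionless depth is z₀ = a√(2mU₀)/ℏ = 2.13 × √(10.90) = 7.032.
A new bound state (alternating even/odd) appears each time z₀ passes a multiple of π/2, so N = ⌊2z₀/π⌋ + 1 = ⌊4.477⌋ + 1 = 5.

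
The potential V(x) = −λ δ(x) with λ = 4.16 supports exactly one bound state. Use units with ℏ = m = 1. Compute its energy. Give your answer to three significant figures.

E = -8.65

For x ≠ 0 the bound state is ψ ∝ e^{−κ|x|}; integrating the TISE across the delta gives the cusp condition 2κ = 2mλ/ℏ², so κ = 4.160.
Then E = −ℏ²κ²/(2m) = −mλ²/(2ℏ²) = -8.653.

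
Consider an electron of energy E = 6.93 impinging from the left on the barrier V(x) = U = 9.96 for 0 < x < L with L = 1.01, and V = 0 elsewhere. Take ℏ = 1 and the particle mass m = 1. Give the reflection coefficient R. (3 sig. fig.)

Since E < U the interior solution is evanescent with decay constant κ = √(2m(U − E))/ℏ = 2.462.
κL = 2.486, sinh(κL) = 5.967.
The exact tunnelling result is T⁻¹ = 1 + U² sinh²(κL) / [4E(U − E)] = 43.05, so T = 0.0232.
R = 1 − T = 0.977.

R = 0.977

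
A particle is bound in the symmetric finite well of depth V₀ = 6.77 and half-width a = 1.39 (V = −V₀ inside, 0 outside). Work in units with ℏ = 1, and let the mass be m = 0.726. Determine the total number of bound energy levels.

N = 3

The dimensionless depth is z₀ = a√(2mV₀)/ℏ = 1.39 × √(9.830) = 4.358.
The even/odd transcendental equations gain one root per π/2 in z₀, giving N = 1 + ⌊2z₀/π⌋ = 1 + ⌊2.774⌋ = 3.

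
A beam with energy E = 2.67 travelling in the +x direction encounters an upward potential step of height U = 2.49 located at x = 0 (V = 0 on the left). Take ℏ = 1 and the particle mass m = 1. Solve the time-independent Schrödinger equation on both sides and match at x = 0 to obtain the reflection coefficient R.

The wavenumbers are k₁ = √(2mE)/ℏ = 2.311 on the left and k₂ = √(2m(E − U))/ℏ = 0.6000 on the right.
Continuity of ψ and ψ′ at the step yields the reflection amplitude r = (k₁ − k₂)/(k₁ + k₂) = 0.5877; thus R = |r|² = 0.3454, T = 0.6546.

R = 0.345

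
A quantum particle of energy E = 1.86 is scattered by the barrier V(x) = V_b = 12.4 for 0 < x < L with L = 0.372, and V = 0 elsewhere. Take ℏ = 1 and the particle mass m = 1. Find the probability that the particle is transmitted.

T = 0.0668

E < V_b: inside the barrier ψ ∝ e^{±κx} with κ = √(2m(V_b − E))/ℏ = 4.591.
κL = 1.708, sinh(κL) = 2.668.
The exact tunnelling result is T⁻¹ = 1 + V_b² sinh²(κL) / [4E(V_b − E)] = 14.96, so T = 0.0668.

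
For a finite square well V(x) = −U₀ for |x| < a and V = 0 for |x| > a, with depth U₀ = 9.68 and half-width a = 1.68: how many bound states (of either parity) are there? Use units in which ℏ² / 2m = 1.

N = 4

Define the well-strength parameter z₀ = (a/ℏ)√(2mU₀) = 1.68 × √(2·0.5·9.68) = 5.227.
A new bound state (alternating even/odd) appears each time z₀ passes a multiple of π/2, so N = ⌊2z₀/π⌋ + 1 = ⌊3.328⌋ + 1 = 4.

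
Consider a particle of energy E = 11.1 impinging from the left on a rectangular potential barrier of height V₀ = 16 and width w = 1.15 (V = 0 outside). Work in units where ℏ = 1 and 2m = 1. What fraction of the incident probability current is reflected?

R = 0.979

E < V₀: inside the barrier ψ ∝ e^{±κx} with κ = √(2m(V₀ − E))/ℏ = 2.214.
κw = 2.546, sinh(κw) = 6.336.
The exact tunnelling result is T⁻¹ = 1 + V₀² sinh²(κw) / [4E(V₀ − E)] = 48.24, so T = 0.0207.
R = 1 − T = 0.979.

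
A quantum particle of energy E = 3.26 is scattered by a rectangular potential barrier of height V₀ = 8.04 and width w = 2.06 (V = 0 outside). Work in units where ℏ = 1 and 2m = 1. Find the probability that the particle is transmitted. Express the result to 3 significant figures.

Since E < V₀ the interior solution is evanescent with decay constant κ = √(2m(V₀ − E))/ℏ = 2.186.
κw = 4.504, sinh(κw) = 45.18.
Matching ψ, ψ′ at both faces gives T = [1 + V₀² sinh²(κw) / (4E(V₀ − E))]⁻¹ = 1/2117 = 0.000472.

T = 0.000472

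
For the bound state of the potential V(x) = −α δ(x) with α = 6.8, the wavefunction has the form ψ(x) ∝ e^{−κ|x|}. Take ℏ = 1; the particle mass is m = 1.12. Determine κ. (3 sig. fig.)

Integrate −(ℏ²/2m)ψ'' − αδ(x)ψ = Eψ from −ε to +ε: the ψ'' term gives ψ'(0⁺) − ψ'(0⁻) and the δ term gives −(2mα/ℏ²)ψ(0).
With ψ ∝ e^{−κ|x|} this yields −2κ = −2mα/ℏ², so κ = mα/ℏ² = 7.616.

κ = 7.62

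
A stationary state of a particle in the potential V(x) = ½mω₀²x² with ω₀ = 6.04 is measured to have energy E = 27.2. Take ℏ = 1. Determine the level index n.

n = 4

Invert E_n = (n + ½)ℏω₀: n = E/ℏω₀ − ½ = 4.003, so n = 4.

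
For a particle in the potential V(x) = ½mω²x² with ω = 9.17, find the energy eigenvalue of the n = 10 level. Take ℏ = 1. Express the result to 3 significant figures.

Using E_n = (n + ½)ℏω: E_10 = 10.5 × 9.17 = 96.29.

E = 96.3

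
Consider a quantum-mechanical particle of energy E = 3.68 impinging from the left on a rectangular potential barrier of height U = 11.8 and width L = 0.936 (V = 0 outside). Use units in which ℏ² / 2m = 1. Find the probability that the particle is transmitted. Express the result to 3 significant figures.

Since E < U the interior solution is evanescent with decay constant κ = √(2m(U − E))/ℏ = 2.850.
κL = 2.667, sinh(κL) = 7.165.
Matching ψ, ψ′ at both faces gives T = [1 + U² sinh²(κL) / (4E(U − E))]⁻¹ = 1/60.80 = 0.0164.

T = 0.0164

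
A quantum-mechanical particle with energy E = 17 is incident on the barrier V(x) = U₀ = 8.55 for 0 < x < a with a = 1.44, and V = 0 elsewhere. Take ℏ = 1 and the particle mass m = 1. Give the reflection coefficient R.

Above the barrier the interior wavenumber is k₂ = √(2m(E − U₀))/ℏ = 4.111, giving phase k₂a = 5.920.
Matching at both interfaces gives T⁻¹ = 1 + U₀² sin²(k₂a) / [4E(E − U₀)] = 1.016, hence T = 0.984.
R = 1 − T = 0.0158.

R = 0.0158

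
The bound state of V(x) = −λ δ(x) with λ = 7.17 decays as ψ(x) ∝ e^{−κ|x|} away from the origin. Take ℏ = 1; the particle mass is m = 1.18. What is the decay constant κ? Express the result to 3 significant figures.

κ = 8.46

Integrating the TISE across x = 0 gives the cusp condition ψ'(0⁺) − ψ'(0⁻) = −(2mλ/ℏ²)ψ(0).
With ψ ∝ e^{−κ|x|} this yields −2κ = −2mλ/ℏ², so κ = mλ/ℏ² = 8.461.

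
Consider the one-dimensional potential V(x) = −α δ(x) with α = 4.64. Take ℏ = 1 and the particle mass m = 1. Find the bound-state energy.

E = -10.8

The bound state is ψ(x) = √κ e^{−κ|x|}. The derivative jump ψ'(0⁺) − ψ'(0⁻) = −(2mα/ℏ²)ψ(0) fixes κ = mα/ℏ² = 4.640.
Then E = −ℏ²κ²/(2m) = −mα²/(2ℏ²) = -10.76.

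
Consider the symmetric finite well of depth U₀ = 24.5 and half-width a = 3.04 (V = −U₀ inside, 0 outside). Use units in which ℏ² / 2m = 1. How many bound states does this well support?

Define the well-strength parameter z₀ = (a/ℏ)√(2mU₀) = 3.04 × √(2·0.5·24.5) = 15.05.
The even/odd transcendental equations gain one root per π/2 in z₀, giving N = 1 + ⌊2z₀/π⌋ = 1 + ⌊9.579⌋ = 10.

N = 10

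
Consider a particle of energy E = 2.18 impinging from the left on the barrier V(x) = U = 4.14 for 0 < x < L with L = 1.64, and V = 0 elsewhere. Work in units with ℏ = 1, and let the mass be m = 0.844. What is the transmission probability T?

T = 0.0102

E < U: inside the barrier ψ ∝ e^{±κx} with κ = √(2m(U − E))/ℏ = 1.819.
κL = 2.983, sinh(κL) = 9.848.
Matching ψ, ψ′ at both faces gives T = [1 + U² sinh²(κL) / (4E(U − E))]⁻¹ = 1/98.27 = 0.0102.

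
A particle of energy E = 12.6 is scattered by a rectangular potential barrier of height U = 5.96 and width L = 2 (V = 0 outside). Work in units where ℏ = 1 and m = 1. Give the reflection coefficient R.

E > U: inside the barrier k₂ = √(2m(E − U))/ℏ = 3.644, k₂L = 7.288.
Matching at both interfaces gives T⁻¹ = 1 + U² sin²(k₂L) / [4E(E − U)] = 1.076, hence T = 0.930.
R = 1 − T = 0.0703.

R = 0.0703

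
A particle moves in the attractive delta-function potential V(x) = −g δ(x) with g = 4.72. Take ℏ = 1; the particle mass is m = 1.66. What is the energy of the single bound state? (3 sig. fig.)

For x ≠ 0 the bound state is ψ ∝ e^{−κ|x|}; integrating the TISE across the delta gives the cusp condition 2κ = 2mg/ℏ², so κ = 7.835.
Then E = −ℏ²κ²/(2m) = −mg²/(2ℏ²) = -18.49.

E = -18.5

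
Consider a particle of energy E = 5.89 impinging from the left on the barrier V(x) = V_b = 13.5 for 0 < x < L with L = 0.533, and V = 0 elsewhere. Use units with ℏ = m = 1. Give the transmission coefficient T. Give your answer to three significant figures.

E < V_b: inside the barrier ψ ∝ e^{±κx} with κ = √(2m(V_b − E))/ℏ = 3.901.
κL = 2.079, sinh(κL) = 3.937.
Matching ψ, ψ′ at both faces gives T = [1 + V_b² sinh²(κL) / (4E(V_b − E))]⁻¹ = 1/16.76 = 0.0597.

T = 0.0597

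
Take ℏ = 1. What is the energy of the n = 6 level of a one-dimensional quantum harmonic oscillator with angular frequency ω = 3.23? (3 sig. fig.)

The oscillator eigenvalues are E_n = ℏω(n + ½), so E_6 = 3.23 × 6.5 = 21.00.

E = 21.0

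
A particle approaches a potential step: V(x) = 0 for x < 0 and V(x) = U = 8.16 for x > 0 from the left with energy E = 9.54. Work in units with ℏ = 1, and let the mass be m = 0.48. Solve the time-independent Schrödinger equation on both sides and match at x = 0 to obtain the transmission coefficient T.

The wavenumbers are k₁ = √(2mE)/ℏ = 3.026 on the left and k₂ = √(2m(E − U))/ℏ = 1.151 on the right.
Matching ψ and ψ′ at x = 0 gives r = (k₁ − k₂)/(k₁ + k₂), so R = r² = 0.2015 and T = 1 − R = 0.7985.

T = 0.798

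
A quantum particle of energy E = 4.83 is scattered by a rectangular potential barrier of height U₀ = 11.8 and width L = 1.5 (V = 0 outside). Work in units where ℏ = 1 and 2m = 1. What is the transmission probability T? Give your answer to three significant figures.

Since E < U₀ the interior solution is evanescent with decay constant κ = √(2m(U₀ − E))/ℏ = 2.640.
κL = 3.960, sinh(κL) = 26.22.
Matching ψ, ψ′ at both faces gives T = [1 + U₀² sinh²(κL) / (4E(U₀ − E))]⁻¹ = 1/712.0 = 0.00140.

T = 0.00140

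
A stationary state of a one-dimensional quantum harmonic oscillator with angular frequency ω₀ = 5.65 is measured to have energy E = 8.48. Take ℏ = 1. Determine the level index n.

n = 1

Invert E_n = (n + ½)ℏω₀: n = E/ℏω₀ − ½ = 1.001, so n = 1.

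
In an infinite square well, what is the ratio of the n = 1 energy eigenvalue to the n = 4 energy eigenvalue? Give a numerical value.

0.0625

Since E_n ∝ n², the ratio is (1/4)² = 0.0625.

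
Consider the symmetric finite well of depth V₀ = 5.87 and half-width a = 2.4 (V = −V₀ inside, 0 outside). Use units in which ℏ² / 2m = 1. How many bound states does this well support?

N = 4

Define the well-strength parameter z₀ = (a/ℏ)√(2mV₀) = 2.4 × √(2·0.5·5.87) = 5.815.
The even/odd transcendental equations gain one root per π/2 in z₀, giving N = 1 + ⌊2z₀/π⌋ = 1 + ⌊3.702⌋ = 4.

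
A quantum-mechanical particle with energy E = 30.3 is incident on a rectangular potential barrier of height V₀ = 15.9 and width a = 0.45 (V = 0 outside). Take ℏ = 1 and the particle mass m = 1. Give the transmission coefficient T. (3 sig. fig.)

E > V₀: inside the barrier k₂ = √(2m(E − V₀))/ℏ = 5.367, k₂a = 2.415.
Matching at both interfaces gives T⁻¹ = 1 + V₀² sin²(k₂a) / [4E(E − V₀)] = 1.064, hence T = 0.940.

T = 0.940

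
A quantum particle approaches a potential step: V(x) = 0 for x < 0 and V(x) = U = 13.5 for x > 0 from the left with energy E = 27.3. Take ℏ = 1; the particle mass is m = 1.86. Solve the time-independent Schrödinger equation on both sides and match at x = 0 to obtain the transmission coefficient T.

The wavenumbers are k₁ = √(2mE)/ℏ = 10.08 on the left and k₂ = √(2m(E − U))/ℏ = 7.165 on the right.
Matching ψ and ψ′ at x = 0 gives r = (k₁ − k₂)/(k₁ + k₂), so R = r² = 0.02853 and T = 1 − R = 0.9715.

T = 0.971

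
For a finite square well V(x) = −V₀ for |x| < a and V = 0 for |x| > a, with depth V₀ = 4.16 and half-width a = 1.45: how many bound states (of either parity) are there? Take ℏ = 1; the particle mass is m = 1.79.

N = 4

Define the well-strength parameter z₀ = (a/ℏ)√(2mV₀) = 1.45 × √(2·1.79·4.16) = 5.596.
A new bound state (alternating even/odd) appears each time z₀ passes a multiple of π/2, so N = ⌊2z₀/π⌋ + 1 = ⌊3.562⌋ + 1 = 4.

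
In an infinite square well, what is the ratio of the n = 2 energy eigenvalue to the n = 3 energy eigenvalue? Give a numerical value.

E_n = n²π²ℏ²/(2mL²) so the ratio is n₂²/n₁² = 4/9 = 0.444444.

0.444444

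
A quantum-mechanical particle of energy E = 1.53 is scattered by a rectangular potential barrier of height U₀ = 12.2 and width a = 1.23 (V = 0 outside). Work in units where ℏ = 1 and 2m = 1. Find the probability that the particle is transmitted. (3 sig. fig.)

Since E < U₀ the interior solution is evanescent with decay constant κ = √(2m(U₀ − E))/ℏ = 3.266.
κa = 4.018, sinh(κa) = 27.78.
Matching ψ, ψ′ at both faces gives T = [1 + U₀² sinh²(κa) / (4E(U₀ − E))]⁻¹ = 1/1760 = 0.000568.

T = 0.000568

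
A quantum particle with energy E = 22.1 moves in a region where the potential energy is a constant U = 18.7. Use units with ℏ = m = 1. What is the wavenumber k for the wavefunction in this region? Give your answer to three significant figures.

k = 2.61

With E > U the solution is oscillatory, ψ ∝ e^{±ikx} with k = √(2m(E − U))/ℏ.
k = √(2 × 1 × 3.4) = 2.608.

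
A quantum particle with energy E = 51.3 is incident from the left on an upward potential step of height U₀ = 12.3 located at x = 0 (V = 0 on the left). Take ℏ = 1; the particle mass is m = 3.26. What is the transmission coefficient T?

On each side the TISE gives plane waves with k = √(2m(E − V))/ℏ: k₁ = √(2·3.26·51.3) = 18.29, k₂ = √(2·3.26·39) = 15.95.
Matching ψ and ψ′ at x = 0 gives r = (k₁ − k₂)/(k₁ + k₂), so R = r² = 0.004682 and T = 1 − R = 0.9953.

T = 0.995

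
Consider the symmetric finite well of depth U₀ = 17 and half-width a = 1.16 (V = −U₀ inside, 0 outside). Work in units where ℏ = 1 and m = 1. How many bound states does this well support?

N = 5

Define the well-strength parameter z₀ = (a/ℏ)√(2mU₀) = 1.16 × √(2·1·17) = 6.764.
The even/odd transcendental equations gain one root per π/2 in z₀, giving N = 1 + ⌊2z₀/π⌋ = 1 + ⌊4.306⌋ = 5.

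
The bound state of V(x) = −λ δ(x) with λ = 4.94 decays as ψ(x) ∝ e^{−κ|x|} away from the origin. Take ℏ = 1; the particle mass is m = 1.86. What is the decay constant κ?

Integrating the TISE across x = 0 gives the cusp condition ψ'(0⁺) − ψ'(0⁻) = −(2mλ/ℏ²)ψ(0).
With ψ ∝ e^{−κ|x|} this yields −2κ = −2mλ/ℏ², so κ = mλ/ℏ² = 9.188.

κ = 9.19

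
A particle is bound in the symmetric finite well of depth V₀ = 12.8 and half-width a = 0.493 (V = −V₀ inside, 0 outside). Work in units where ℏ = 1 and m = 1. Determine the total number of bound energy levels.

N = 2

Define the well-strength parameter z₀ = (a/ℏ)√(2mV₀) = 0.493 × √(2·1·12.8) = 2.494.
The even/odd transcendental equations gain one root per π/2 in z₀, giving N = 1 + ⌊2z₀/π⌋ = 1 + ⌊1.588⌋ = 2.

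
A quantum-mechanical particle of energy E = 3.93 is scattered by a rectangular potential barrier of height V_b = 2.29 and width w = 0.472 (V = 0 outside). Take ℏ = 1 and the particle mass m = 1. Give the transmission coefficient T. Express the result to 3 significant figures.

T = 0.896

Above the barrier the interior wavenumber is k₂ = √(2m(E − V_b))/ℏ = 1.811, giving phase k₂w = 0.8548.
T = [1 + V_b² sin²(k₂w) / (4E(E − V_b))]⁻¹ = 1/1.116 = 0.896.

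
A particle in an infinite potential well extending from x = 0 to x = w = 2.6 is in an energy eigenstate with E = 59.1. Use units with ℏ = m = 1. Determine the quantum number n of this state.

For an infinite well E_n = n²π²ℏ²/(2mw²), so n = (w/πℏ)√(2mE).
n = (2.6/π) × √(2 × 1 × 59.1) = 8.998 → n = 9.

n = 9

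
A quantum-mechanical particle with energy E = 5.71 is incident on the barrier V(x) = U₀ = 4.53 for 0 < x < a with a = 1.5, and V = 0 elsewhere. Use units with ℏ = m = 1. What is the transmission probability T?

T = 0.704

Above the barrier the interior wavenumber is k₂ = √(2m(E − U₀))/ℏ = 1.536, giving phase k₂a = 2.304.
T = [1 + U₀² sin²(k₂a) / (4E(E − U₀))]⁻¹ = 1/1.420 = 0.704.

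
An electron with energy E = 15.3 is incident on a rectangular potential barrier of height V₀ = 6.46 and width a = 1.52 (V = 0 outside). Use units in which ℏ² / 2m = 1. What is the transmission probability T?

T = 0.931

E > V₀: inside the barrier k₂ = √(2m(E − V₀))/ℏ = 2.973, k₂a = 4.519.
T = [1 + V₀² sin²(k₂a) / (4E(E − V₀))]⁻¹ = 1/1.074 = 0.931.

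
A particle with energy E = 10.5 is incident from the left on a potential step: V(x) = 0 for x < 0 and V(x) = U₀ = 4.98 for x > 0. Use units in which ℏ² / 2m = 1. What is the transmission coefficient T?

On each side the TISE gives plane waves with k = √(2m(E − V))/ℏ: k₁ = √(2·½·10.5) = 3.240, k₂ = √(2·½·5.52) = 2.349.
Continuity of ψ and ψ′ at the step yields the reflection amplitude r = (k₁ − k₂)/(k₁ + k₂) = 0.1594; thus R = |r|² = 0.02540, T = 0.9746.

T = 0.975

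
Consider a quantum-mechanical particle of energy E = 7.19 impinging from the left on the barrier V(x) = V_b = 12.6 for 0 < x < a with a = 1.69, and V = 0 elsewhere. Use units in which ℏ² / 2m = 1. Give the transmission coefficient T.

T = 0.00151

Since E < V_b the interior solution is evanescent with decay constant κ = √(2m(V_b − E))/ℏ = 2.326.
κa = 3.931, sinh(κa) = 25.47.
Matching ψ, ψ′ at both faces gives T = [1 + V_b² sinh²(κa) / (4E(V_b − E))]⁻¹ = 1/662.7 = 0.00151.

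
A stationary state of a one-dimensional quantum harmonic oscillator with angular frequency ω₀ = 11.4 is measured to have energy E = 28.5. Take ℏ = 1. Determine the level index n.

n = 2

E_n = ℏω₀(n + ½) ⇒ n = E/(ℏω₀) − ½ = 28.5/11.4 − 0.5 = 2.000 → n = 2.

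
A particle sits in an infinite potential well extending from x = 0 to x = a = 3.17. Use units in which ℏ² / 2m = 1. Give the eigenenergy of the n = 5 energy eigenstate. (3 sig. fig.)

E = 24.6

The infinite-well eigenfunctions ψ_n = √(2/a) sin(nπx/a) vanish at both walls, giving E_n = n²π²ℏ²/(2ma²).
E_5 = 5² × π² / (2 × 0.5 × 3.17²) = 24.55.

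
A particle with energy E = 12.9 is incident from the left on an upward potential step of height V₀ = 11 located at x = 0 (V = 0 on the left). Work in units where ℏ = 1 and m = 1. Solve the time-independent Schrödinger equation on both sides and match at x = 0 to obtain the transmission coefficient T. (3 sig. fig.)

On each side the TISE gives plane waves with k = √(2m(E − V))/ℏ: k₁ = √(2·1·12.9) = 5.079, k₂ = √(2·1·1.9) = 1.949.
Matching ψ and ψ′ at x = 0 gives r = (k₁ − k₂)/(k₁ + k₂), so R = r² = 0.1983 and T = 1 − R = 0.8017.

T = 0.802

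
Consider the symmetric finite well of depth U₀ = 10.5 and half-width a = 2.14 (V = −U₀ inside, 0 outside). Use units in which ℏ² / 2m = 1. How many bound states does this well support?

N = 5

Define the well-strength parameter z₀ = (a/ℏ)√(2mU₀) = 2.14 × √(2·0.5·10.5) = 6.934.
A new bound state (alternating even/odd) appears each time z₀ passes a multiple of π/2, so N = ⌊2z₀/π⌋ + 1 = ⌊4.415⌋ + 1 = 5.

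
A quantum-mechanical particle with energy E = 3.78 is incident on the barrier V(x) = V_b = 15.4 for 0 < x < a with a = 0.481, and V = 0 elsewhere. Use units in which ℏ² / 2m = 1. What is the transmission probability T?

E < V_b: inside the barrier ψ ∝ e^{±κx} with κ = √(2m(V_b − E))/ℏ = 3.409.
κa = 1.640, sinh(κa) = 2.480.
Matching ψ, ψ′ at both faces gives T = [1 + V_b² sinh²(κa) / (4E(V_b − E))]⁻¹ = 1/9.300 = 0.108.

T = 0.108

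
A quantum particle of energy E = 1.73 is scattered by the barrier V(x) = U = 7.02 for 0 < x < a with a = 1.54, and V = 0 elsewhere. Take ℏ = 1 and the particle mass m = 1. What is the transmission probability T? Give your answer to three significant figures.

E < U: inside the barrier ψ ∝ e^{±κx} with κ = √(2m(U − E))/ℏ = 3.253.
κa = 5.009, sinh(κa) = 74.88.
The exact tunnelling result is T⁻¹ = 1 + U² sinh²(κa) / [4E(U − E)] = 7550, so T = 0.000132.

T = 0.000132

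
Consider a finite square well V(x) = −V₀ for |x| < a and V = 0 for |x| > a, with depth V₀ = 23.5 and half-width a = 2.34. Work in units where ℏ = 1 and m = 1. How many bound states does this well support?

The dimensionless depth is z₀ = a√(2mV₀)/ℏ = 2.34 × √(47.00) = 16.04.
A new bound state (alternating even/odd) appears each time z₀ passes a multiple of π/2, so N = ⌊2z₀/π⌋ + 1 = ⌊10.21⌋ + 1 = 11.

N = 11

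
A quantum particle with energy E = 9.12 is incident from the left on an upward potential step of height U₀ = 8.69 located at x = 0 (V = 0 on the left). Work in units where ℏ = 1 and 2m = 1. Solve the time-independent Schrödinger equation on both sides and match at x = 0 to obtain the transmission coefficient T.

On each side the TISE gives plane waves with k = √(2m(E − V))/ℏ: k₁ = √(2·½·9.12) = 3.020, k₂ = √(2·½·0.43) = 0.6557.
Continuity of ψ and ψ′ at the step yields the reflection amplitude r = (k₁ − k₂)/(k₁ + k₂) = 0.6432; thus R = |r|² = 0.4137, T = 0.5863.

T = 0.586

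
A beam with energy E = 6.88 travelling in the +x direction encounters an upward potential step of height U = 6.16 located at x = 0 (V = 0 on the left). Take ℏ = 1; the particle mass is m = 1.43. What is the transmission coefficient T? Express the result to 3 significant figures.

T = 0.739

The wavenumbers are k₁ = √(2mE)/ℏ = 4.436 on the left and k₂ = √(2m(E − U))/ℏ = 1.435 on the right.
Continuity of ψ and ψ′ at the step yields the reflection amplitude r = (k₁ − k₂)/(k₁ + k₂) = 0.5111; thus R = |r|² = 0.2613, T = 0.7387.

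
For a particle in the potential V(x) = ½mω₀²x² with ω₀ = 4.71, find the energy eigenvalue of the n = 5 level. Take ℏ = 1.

E = 25.9

The oscillator eigenvalues are E_n = ℏω₀(n + ½), so E_5 = 4.71 × 5.5 = 25.91.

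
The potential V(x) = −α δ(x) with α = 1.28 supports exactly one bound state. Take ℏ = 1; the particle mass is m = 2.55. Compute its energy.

E = -2.09

For x ≠ 0 the bound state is ψ ∝ e^{−κ|x|}; integrating the TISE across the delta gives the cusp condition 2κ = 2mα/ℏ², so κ = 3.264.
Then E = −ℏ²κ²/(2m) = −mα²/(2ℏ²) = -2.089.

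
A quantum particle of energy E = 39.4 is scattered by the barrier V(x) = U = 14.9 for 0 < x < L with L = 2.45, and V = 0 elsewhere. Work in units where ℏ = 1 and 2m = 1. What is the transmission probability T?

T = 0.990

E > U: inside the barrier k₂ = √(2m(E − U))/ℏ = 4.950, k₂L = 12.13.
Matching at both interfaces gives T⁻¹ = 1 + U² sin²(k₂L) / [4E(E − U)] = 1.010, hence T = 0.990.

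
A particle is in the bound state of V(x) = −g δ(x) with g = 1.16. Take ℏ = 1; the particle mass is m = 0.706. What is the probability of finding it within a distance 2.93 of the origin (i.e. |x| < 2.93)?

P = 0.992

The normalised bound state is ψ = √κ e^{−κ|x|} with κ = mg/ℏ² = 0.8190.
P(|x| < d) = ∫_{−d}^{d} κ e^{−2κ|x|} dx = 1 − e^{−2κd} = 1 − e^{−4.799} = 0.9918.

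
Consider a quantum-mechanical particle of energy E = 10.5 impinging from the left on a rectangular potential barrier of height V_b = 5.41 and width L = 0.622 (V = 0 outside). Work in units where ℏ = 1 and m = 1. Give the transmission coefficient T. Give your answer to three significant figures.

T = 0.897

E > V_b: inside the barrier k₂ = √(2m(E − V_b))/ℏ = 3.191, k₂L = 1.985.
Matching at both interfaces gives T⁻¹ = 1 + V_b² sin²(k₂L) / [4E(E − V_b)] = 1.115, hence T = 0.897.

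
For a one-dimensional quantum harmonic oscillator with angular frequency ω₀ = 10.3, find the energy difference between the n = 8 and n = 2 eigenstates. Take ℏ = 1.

ΔE = 61.8

E_n = ℏω₀(n + ½), so ΔE = (8 − 2) ℏω₀ = 6 × 10.3 = 61.80.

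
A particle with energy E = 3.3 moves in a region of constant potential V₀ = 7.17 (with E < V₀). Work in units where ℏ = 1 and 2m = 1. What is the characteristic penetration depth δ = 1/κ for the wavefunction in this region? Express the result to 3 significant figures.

δ = 0.508

Since E < V₀ the TISE in this region is ψ'' = κ²ψ with κ = √(2m(V₀ − E))/ℏ.
κ = √(2 × 0.5 × 3.87) = 1.967. The penetration depth is δ = 1/κ = 0.508.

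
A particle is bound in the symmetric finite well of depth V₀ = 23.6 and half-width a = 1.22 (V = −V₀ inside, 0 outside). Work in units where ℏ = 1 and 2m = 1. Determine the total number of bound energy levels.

The dimensionless depth is z₀ = a√(2mV₀)/ℏ = 1.22 × √(23.60) = 5.927.
A new bound state (alternating even/odd) appears each time z₀ passes a multiple of π/2, so N = ⌊2z₀/π⌋ + 1 = ⌊3.773⌋ + 1 = 4.

N = 4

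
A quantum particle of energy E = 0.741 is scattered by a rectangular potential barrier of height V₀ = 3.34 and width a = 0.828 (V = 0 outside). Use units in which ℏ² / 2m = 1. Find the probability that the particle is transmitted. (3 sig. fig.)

Since E < V₀ the interior solution is evanescent with decay constant κ = √(2m(V₀ − E))/ℏ = 1.612.
κa = 1.335, sinh(κa) = 1.768.
The exact tunnelling result is T⁻¹ = 1 + V₀² sinh²(κa) / [4E(V₀ − E)] = 5.527, so T = 0.181.

T = 0.181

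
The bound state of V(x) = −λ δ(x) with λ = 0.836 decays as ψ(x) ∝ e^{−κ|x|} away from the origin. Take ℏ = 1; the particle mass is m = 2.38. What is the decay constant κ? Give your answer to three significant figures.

Integrating the TISE across x = 0 gives the cusp condition ψ'(0⁺) − ψ'(0⁻) = −(2mλ/ℏ²)ψ(0).
With ψ ∝ e^{−κ|x|} this yields −2κ = −2mλ/ℏ², so κ = mλ/ℏ² = 1.990.

κ = 1.99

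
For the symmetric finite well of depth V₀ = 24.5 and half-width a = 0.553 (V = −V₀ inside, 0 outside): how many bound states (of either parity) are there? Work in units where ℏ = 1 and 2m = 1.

N = 2

Define the well-strength parameter z₀ = (a/ℏ)√(2mV₀) = 0.553 × √(2·0.5·24.5) = 2.737.
The even/odd transcendental equations gain one root per π/2 in z₀, giving N = 1 + ⌊2z₀/π⌋ = 1 + ⌊1.743⌋ = 2.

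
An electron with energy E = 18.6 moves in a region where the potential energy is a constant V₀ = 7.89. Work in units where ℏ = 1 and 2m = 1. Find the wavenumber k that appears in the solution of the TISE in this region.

With E > V₀ the solution is oscillatory, ψ ∝ e^{±ikx} with k = √(2m(E − V₀))/ℏ.
k = √(2 × 0.5 × 10.71) = 3.273.

k = 3.27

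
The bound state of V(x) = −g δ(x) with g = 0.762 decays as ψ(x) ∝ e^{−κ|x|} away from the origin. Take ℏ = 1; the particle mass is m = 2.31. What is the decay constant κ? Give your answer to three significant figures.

κ = 1.76

Integrate −(ℏ²/2m)ψ'' − gδ(x)ψ = Eψ from −ε to +ε: the ψ'' term gives ψ'(0⁺) − ψ'(0⁻) and the δ term gives −(2mg/ℏ²)ψ(0).
With ψ ∝ e^{−κ|x|} this yields −2κ = −2mg/ℏ², so κ = mg/ℏ² = 1.760.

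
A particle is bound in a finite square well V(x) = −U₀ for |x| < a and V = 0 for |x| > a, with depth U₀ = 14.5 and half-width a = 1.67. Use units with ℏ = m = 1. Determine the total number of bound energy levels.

The dimensionless depth is z₀ = a√(2mU₀)/ℏ = 1.67 × √(29.00) = 8.993.
A new bound state (alternating even/odd) appears each time z₀ passes a multiple of π/2, so N = ⌊2z₀/π⌋ + 1 = ⌊5.725⌋ + 1 = 6.

N = 6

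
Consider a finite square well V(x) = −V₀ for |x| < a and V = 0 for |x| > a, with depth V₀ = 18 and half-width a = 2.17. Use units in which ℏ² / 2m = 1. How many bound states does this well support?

The dimensionless depth is z₀ = a√(2mV₀)/ℏ = 2.17 × √(18.00) = 9.207.
The even/odd transcendental equations gain one root per π/2 in z₀, giving N = 1 + ⌊2z₀/π⌋ = 1 + ⌊5.861⌋ = 6.

N = 6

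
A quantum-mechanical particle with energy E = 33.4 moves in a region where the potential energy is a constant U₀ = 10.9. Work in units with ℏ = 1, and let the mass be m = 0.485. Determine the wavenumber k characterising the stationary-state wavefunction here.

k = 4.67

With E > U₀ the solution is oscillatory, ψ ∝ e^{±ikx} with k = √(2m(E − U₀))/ℏ.
k = √(2 × 0.485 × 22.5) = 4.672.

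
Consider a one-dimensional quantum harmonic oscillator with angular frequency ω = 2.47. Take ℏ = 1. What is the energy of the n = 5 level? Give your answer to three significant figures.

Using E_n = (n + ½)ℏω: E_5 = 5.5 × 2.47 = 13.59.

E = 13.6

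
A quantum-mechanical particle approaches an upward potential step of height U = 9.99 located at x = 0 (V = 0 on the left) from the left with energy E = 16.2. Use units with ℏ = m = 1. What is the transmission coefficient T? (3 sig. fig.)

T = 0.945

The wavenumbers are k₁ = √(2mE)/ℏ = 5.692 on the left and k₂ = √(2m(E − U))/ℏ = 3.524 on the right.
Continuity of ψ and ψ′ at the step yields the reflection amplitude r = (k₁ − k₂)/(k₁ + k₂) = 0.2352; thus R = |r|² = 0.05533, T = 0.9447.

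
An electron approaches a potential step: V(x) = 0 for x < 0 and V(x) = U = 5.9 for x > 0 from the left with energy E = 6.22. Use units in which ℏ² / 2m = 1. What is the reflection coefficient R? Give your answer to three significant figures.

R = 0.397

On each side the TISE gives plane waves with k = √(2m(E − V))/ℏ: k₁ = √(2·½·6.22) = 2.494, k₂ = √(2·½·0.32) = 0.5657.
Continuity of ψ and ψ′ at the step yields the reflection amplitude r = (k₁ − k₂)/(k₁ + k₂) = 0.6302; thus R = |r|² = 0.3972, T = 0.6028.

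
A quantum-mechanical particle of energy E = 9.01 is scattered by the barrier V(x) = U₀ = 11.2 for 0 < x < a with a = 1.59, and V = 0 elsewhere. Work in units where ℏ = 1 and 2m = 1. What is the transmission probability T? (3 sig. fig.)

T = 0.0226

Since E < U₀ the interior solution is evanescent with decay constant κ = √(2m(U₀ − E))/ℏ = 1.480.
κa = 2.353, sinh(κa) = 5.211.
The exact tunnelling result is T⁻¹ = 1 + U₀² sinh²(κa) / [4E(U₀ − E)] = 44.16, so T = 0.0226.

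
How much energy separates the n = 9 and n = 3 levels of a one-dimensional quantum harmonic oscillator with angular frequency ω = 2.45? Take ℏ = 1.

ΔE = 14.7

E_n = ℏω(n + ½), so ΔE = (9 − 3) ℏω = 6 × 2.45 = 14.70.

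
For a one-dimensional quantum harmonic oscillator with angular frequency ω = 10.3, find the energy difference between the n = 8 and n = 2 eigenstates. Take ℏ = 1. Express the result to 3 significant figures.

ΔE = 61.8

E_n = ℏω(n + ½), so ΔE = (8 − 2) ℏω = 6 × 10.3 = 61.80.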